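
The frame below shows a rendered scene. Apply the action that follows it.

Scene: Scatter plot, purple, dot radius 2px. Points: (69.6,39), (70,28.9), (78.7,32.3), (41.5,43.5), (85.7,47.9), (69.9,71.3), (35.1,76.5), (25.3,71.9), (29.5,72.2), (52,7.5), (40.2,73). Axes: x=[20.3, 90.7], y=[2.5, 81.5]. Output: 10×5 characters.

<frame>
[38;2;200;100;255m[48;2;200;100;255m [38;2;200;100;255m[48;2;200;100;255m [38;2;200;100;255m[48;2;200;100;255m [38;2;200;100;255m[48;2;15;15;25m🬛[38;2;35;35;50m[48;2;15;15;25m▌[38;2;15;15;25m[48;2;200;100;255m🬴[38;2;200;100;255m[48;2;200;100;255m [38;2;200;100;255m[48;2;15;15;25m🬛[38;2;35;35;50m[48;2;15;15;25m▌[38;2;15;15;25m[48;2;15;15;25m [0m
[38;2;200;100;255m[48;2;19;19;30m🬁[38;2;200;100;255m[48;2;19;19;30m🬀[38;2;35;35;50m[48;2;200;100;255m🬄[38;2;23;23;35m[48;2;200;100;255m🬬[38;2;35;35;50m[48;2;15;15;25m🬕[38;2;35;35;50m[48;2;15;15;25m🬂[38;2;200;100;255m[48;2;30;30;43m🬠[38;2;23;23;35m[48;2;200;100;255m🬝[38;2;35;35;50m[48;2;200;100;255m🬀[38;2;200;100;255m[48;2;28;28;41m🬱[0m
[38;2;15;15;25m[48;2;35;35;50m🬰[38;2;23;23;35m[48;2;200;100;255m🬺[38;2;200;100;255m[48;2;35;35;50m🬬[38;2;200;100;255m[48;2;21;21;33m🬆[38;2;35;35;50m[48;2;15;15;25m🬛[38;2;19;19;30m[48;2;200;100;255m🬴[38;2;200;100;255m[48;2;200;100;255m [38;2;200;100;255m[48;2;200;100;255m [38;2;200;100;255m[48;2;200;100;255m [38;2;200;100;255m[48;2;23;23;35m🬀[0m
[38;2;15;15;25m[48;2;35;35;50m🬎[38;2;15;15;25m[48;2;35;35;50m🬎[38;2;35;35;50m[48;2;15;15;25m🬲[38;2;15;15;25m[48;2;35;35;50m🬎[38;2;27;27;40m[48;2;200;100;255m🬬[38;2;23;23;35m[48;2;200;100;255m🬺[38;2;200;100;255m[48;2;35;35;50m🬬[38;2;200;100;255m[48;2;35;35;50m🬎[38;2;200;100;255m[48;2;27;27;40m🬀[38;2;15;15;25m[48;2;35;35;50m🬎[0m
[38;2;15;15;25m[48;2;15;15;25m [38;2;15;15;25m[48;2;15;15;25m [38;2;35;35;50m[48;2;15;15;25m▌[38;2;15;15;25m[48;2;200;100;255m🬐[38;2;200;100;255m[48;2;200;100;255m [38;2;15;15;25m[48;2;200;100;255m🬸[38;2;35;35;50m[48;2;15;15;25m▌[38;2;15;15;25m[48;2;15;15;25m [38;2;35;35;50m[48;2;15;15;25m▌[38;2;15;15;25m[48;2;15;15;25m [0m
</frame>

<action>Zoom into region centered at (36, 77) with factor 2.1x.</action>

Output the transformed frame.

<frame>
[38;2;15;15;25m[48;2;15;15;25m [38;2;15;15;25m[48;2;15;15;25m [38;2;35;35;50m[48;2;15;15;25m▌[38;2;15;15;25m[48;2;15;15;25m [38;2;35;35;50m[48;2;15;15;25m▌[38;2;15;15;25m[48;2;15;15;25m [38;2;35;35;50m[48;2;15;15;25m▌[38;2;15;15;25m[48;2;15;15;25m [38;2;35;35;50m[48;2;15;15;25m▌[38;2;15;15;25m[48;2;15;15;25m [0m
[38;2;35;35;50m[48;2;15;15;25m🬂[38;2;35;35;50m[48;2;15;15;25m🬂[38;2;35;35;50m[48;2;15;15;25m🬕[38;2;35;35;50m[48;2;15;15;25m🬂[38;2;27;27;40m[48;2;200;100;255m🬬[38;2;35;35;50m[48;2;15;15;25m🬂[38;2;35;35;50m[48;2;15;15;25m🬕[38;2;35;35;50m[48;2;15;15;25m🬂[38;2;35;35;50m[48;2;15;15;25m🬕[38;2;35;35;50m[48;2;15;15;25m🬂[0m
[38;2;23;23;35m[48;2;200;100;255m🬝[38;2;15;15;25m[48;2;200;100;255m🬀[38;2;35;35;50m[48;2;200;100;255m🬀[38;2;15;15;25m[48;2;200;100;255m🬀[38;2;200;100;255m[48;2;200;100;255m [38;2;15;15;25m[48;2;200;100;255m🬀[38;2;28;28;41m[48;2;200;100;255m🬊[38;2;15;15;25m[48;2;35;35;50m🬰[38;2;35;35;50m[48;2;15;15;25m🬛[38;2;15;15;25m[48;2;35;35;50m🬰[0m
[38;2;15;15;25m[48;2;35;35;50m🬎[38;2;200;100;255m[48;2;28;28;41m🬊[38;2;200;100;255m[48;2;35;35;50m🬊[38;2;200;100;255m[48;2;23;23;35m🬀[38;2;200;100;255m[48;2;27;27;40m🬀[38;2;200;100;255m[48;2;28;28;41m🬊[38;2;200;100;255m[48;2;27;27;40m🬀[38;2;15;15;25m[48;2;35;35;50m🬎[38;2;35;35;50m[48;2;15;15;25m🬲[38;2;15;15;25m[48;2;35;35;50m🬎[0m
[38;2;15;15;25m[48;2;15;15;25m [38;2;15;15;25m[48;2;15;15;25m [38;2;35;35;50m[48;2;15;15;25m▌[38;2;15;15;25m[48;2;15;15;25m [38;2;35;35;50m[48;2;15;15;25m▌[38;2;15;15;25m[48;2;15;15;25m [38;2;35;35;50m[48;2;15;15;25m▌[38;2;15;15;25m[48;2;15;15;25m [38;2;35;35;50m[48;2;15;15;25m▌[38;2;15;15;25m[48;2;15;15;25m [0m
</frame>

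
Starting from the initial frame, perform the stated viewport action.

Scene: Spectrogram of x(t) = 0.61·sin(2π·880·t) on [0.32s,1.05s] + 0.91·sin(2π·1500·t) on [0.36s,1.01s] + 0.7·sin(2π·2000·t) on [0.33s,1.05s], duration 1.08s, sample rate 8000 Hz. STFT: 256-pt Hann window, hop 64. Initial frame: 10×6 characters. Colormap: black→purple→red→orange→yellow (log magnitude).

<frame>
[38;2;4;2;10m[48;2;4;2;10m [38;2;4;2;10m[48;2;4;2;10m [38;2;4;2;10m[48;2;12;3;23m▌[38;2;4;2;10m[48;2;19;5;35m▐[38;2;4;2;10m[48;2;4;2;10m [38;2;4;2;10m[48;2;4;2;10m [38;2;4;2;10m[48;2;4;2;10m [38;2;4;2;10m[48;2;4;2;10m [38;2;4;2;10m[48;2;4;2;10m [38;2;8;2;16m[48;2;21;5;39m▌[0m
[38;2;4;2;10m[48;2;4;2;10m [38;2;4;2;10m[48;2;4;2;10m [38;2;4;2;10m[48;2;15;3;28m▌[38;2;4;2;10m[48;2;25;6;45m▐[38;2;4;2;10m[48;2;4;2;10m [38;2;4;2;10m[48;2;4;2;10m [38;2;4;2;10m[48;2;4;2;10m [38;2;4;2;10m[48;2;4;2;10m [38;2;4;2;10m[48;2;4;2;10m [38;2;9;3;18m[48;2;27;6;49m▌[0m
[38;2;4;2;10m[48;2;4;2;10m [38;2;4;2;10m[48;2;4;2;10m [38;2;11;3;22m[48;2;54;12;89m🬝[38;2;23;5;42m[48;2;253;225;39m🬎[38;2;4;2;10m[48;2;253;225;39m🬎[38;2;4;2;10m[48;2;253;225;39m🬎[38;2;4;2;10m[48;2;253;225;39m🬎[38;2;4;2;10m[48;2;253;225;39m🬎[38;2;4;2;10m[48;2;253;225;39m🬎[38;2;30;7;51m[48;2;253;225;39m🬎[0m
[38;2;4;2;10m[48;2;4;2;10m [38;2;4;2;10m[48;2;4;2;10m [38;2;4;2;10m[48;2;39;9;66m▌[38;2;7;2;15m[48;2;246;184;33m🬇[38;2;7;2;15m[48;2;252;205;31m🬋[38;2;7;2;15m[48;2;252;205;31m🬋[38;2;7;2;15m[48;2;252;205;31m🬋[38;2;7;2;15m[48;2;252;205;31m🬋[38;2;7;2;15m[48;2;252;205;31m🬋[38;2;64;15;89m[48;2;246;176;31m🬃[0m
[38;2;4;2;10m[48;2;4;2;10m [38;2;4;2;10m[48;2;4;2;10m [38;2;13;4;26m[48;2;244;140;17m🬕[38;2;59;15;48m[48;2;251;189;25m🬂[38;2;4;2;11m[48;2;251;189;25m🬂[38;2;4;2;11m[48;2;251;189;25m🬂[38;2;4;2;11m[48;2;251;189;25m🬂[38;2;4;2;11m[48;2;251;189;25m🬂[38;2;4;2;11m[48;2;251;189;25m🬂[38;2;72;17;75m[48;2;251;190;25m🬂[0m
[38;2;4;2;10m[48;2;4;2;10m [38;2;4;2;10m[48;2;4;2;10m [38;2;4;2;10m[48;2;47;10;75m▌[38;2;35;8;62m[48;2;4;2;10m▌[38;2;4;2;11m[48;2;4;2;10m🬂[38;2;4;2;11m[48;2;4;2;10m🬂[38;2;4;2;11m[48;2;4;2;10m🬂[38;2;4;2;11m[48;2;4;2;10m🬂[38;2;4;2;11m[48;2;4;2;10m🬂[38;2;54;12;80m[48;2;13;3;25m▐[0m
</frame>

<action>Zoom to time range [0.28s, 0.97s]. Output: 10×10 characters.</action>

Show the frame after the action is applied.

<frame>
[38;2;18;5;34m[48;2;11;3;22m▐[38;2;4;2;10m[48;2;16;4;30m▐[38;2;4;2;10m[48;2;4;2;10m [38;2;4;2;10m[48;2;4;2;10m [38;2;4;2;10m[48;2;4;2;10m [38;2;4;2;10m[48;2;4;2;10m [38;2;4;2;10m[48;2;4;2;10m [38;2;4;2;10m[48;2;4;2;10m [38;2;4;2;10m[48;2;4;2;10m [38;2;4;2;10m[48;2;4;2;10m [0m
[38;2;12;3;24m[48;2;20;5;37m▌[38;2;4;2;10m[48;2;17;4;32m▐[38;2;4;2;10m[48;2;4;2;10m [38;2;4;2;10m[48;2;4;2;10m [38;2;4;2;10m[48;2;4;2;10m [38;2;4;2;10m[48;2;4;2;10m [38;2;4;2;10m[48;2;4;2;10m [38;2;4;2;10m[48;2;4;2;10m [38;2;4;2;10m[48;2;4;2;10m [38;2;4;2;10m[48;2;4;2;10m [0m
[38;2;14;3;27m[48;2;23;5;43m▌[38;2;4;2;10m[48;2;19;5;36m▐[38;2;4;2;10m[48;2;4;2;10m [38;2;4;2;10m[48;2;4;2;10m [38;2;4;2;10m[48;2;4;2;10m [38;2;4;2;10m[48;2;4;2;10m [38;2;4;2;10m[48;2;4;2;10m [38;2;4;2;10m[48;2;4;2;10m [38;2;4;2;10m[48;2;4;2;10m [38;2;4;2;10m[48;2;4;2;10m [0m
[38;2;18;4;34m[48;2;32;7;58m▌[38;2;4;2;10m[48;2;23;5;43m▐[38;2;4;2;10m[48;2;4;2;10m [38;2;4;2;10m[48;2;4;2;10m [38;2;4;2;10m[48;2;4;2;10m [38;2;4;2;10m[48;2;4;2;10m [38;2;4;2;10m[48;2;4;2;10m [38;2;4;2;10m[48;2;4;2;10m [38;2;4;2;10m[48;2;4;2;10m [38;2;4;2;10m[48;2;4;2;10m [0m
[38;2;51;12;72m[48;2;253;225;39m🬝[38;2;17;4;32m[48;2;253;225;39m🬎[38;2;4;2;10m[48;2;253;225;39m🬎[38;2;4;2;10m[48;2;253;225;39m🬎[38;2;4;2;10m[48;2;253;225;39m🬎[38;2;4;2;10m[48;2;253;225;39m🬎[38;2;4;2;10m[48;2;253;225;39m🬎[38;2;4;2;10m[48;2;253;225;39m🬎[38;2;4;2;10m[48;2;253;225;39m🬎[38;2;4;2;10m[48;2;253;225;39m🬎[0m
[38;2;250;168;16m[48;2;59;14;75m🬁[38;2;220;121;36m[48;2;28;7;36m🬒[38;2;250;161;13m[48;2;4;2;10m🬂[38;2;250;161;13m[48;2;4;2;10m🬂[38;2;250;161;13m[48;2;4;2;10m🬂[38;2;250;161;13m[48;2;4;2;10m🬂[38;2;250;161;13m[48;2;4;2;10m🬂[38;2;250;161;13m[48;2;4;2;10m🬂[38;2;250;161;13m[48;2;4;2;10m🬂[38;2;250;161;13m[48;2;4;2;10m🬂[0m
[38;2;36;8;64m[48;2;155;39;82m🬲[38;2;245;201;46m[48;2;42;11;36m🬆[38;2;254;249;49m[48;2;5;2;12m🬂[38;2;254;249;49m[48;2;5;2;12m🬂[38;2;254;249;49m[48;2;5;2;12m🬂[38;2;254;249;49m[48;2;5;2;12m🬂[38;2;254;249;49m[48;2;5;2;12m🬂[38;2;254;249;49m[48;2;5;2;12m🬂[38;2;254;249;49m[48;2;5;2;12m🬂[38;2;254;249;49m[48;2;5;2;12m🬂[0m
[38;2;78;19;83m[48;2;238;146;35m🬊[38;2;43;10;67m[48;2;253;210;34m🬎[38;2;25;6;45m[48;2;253;210;34m🬎[38;2;24;6;45m[48;2;253;210;34m🬎[38;2;25;6;45m[48;2;253;210;34m🬎[38;2;25;6;45m[48;2;253;210;34m🬎[38;2;24;6;45m[48;2;253;210;34m🬎[38;2;25;6;45m[48;2;253;210;34m🬎[38;2;25;6;45m[48;2;253;210;34m🬎[38;2;24;6;45m[48;2;253;210;34m🬎[0m
[38;2;139;35;84m[48;2;50;11;78m🬀[38;2;33;7;59m[48;2;6;2;15m▌[38;2;12;3;24m[48;2;4;2;10m🬂[38;2;12;3;24m[48;2;4;2;10m🬂[38;2;12;3;24m[48;2;4;2;10m🬂[38;2;12;3;24m[48;2;4;2;10m🬂[38;2;12;3;24m[48;2;4;2;10m🬂[38;2;12;3;24m[48;2;4;2;10m🬂[38;2;12;3;24m[48;2;4;2;10m🬂[38;2;12;3;24m[48;2;4;2;10m🬂[0m
[38;2;37;8;65m[48;2;30;7;55m▌[38;2;28;7;51m[48;2;4;2;10m▌[38;2;4;2;10m[48;2;4;2;10m [38;2;4;2;10m[48;2;4;2;10m [38;2;4;2;10m[48;2;4;2;10m [38;2;4;2;10m[48;2;4;2;10m [38;2;4;2;10m[48;2;4;2;10m [38;2;4;2;10m[48;2;4;2;10m [38;2;4;2;10m[48;2;4;2;10m [38;2;4;2;10m[48;2;4;2;10m [0m
</frame>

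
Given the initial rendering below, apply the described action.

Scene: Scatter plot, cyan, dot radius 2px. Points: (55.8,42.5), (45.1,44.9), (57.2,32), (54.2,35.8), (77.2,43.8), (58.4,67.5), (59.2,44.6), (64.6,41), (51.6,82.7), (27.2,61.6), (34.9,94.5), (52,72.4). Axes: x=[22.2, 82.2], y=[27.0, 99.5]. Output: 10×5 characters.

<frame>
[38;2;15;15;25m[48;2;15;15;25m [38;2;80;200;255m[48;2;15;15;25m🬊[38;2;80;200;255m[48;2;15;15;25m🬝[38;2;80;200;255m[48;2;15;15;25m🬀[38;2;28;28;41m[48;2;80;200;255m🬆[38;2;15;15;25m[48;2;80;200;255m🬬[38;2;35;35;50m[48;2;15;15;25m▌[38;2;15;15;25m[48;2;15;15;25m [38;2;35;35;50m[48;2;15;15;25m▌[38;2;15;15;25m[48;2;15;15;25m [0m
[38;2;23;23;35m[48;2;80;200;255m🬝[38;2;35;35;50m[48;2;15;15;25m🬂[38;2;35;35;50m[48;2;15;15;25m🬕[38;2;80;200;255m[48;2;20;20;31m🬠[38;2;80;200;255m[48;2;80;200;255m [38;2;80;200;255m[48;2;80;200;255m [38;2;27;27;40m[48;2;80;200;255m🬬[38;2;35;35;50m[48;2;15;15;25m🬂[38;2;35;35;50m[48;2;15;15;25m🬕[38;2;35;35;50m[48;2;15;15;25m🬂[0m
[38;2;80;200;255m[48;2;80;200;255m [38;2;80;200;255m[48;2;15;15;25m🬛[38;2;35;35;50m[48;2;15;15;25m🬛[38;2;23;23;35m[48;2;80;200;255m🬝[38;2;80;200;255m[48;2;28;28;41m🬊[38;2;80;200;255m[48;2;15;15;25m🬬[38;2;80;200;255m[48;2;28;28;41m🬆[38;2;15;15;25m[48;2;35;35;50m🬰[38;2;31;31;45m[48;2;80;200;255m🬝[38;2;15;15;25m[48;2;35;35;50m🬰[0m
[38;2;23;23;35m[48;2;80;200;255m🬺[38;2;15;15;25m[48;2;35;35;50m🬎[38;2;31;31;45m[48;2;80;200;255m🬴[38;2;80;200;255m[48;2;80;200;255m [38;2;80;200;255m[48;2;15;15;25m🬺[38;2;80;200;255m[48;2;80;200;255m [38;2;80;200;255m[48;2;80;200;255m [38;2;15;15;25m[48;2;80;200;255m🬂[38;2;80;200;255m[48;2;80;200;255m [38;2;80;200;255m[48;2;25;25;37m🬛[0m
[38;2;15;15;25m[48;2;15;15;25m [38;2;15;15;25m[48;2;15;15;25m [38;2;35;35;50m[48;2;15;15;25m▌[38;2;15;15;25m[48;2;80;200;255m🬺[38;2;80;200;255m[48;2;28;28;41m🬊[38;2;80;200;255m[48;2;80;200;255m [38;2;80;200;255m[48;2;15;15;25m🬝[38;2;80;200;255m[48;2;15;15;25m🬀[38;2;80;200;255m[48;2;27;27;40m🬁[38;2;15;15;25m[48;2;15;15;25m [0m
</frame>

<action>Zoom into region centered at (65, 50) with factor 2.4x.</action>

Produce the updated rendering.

<frame>
[38;2;15;15;25m[48;2;15;15;25m [38;2;15;15;25m[48;2;15;15;25m [38;2;35;35;50m[48;2;15;15;25m▌[38;2;15;15;25m[48;2;15;15;25m [38;2;35;35;50m[48;2;15;15;25m▌[38;2;15;15;25m[48;2;15;15;25m [38;2;35;35;50m[48;2;15;15;25m▌[38;2;15;15;25m[48;2;15;15;25m [38;2;35;35;50m[48;2;15;15;25m▌[38;2;15;15;25m[48;2;15;15;25m [0m
[38;2;35;35;50m[48;2;15;15;25m🬂[38;2;35;35;50m[48;2;15;15;25m🬂[38;2;35;35;50m[48;2;15;15;25m🬕[38;2;35;35;50m[48;2;15;15;25m🬂[38;2;35;35;50m[48;2;15;15;25m🬕[38;2;35;35;50m[48;2;15;15;25m🬂[38;2;35;35;50m[48;2;15;15;25m🬕[38;2;35;35;50m[48;2;15;15;25m🬂[38;2;35;35;50m[48;2;15;15;25m🬕[38;2;35;35;50m[48;2;15;15;25m🬂[0m
[38;2;15;15;25m[48;2;35;35;50m🬰[38;2;23;23;35m[48;2;80;200;255m🬬[38;2;28;28;41m[48;2;80;200;255m🬆[38;2;23;23;35m[48;2;80;200;255m🬬[38;2;35;35;50m[48;2;15;15;25m🬛[38;2;15;15;25m[48;2;35;35;50m🬰[38;2;35;35;50m[48;2;15;15;25m🬛[38;2;15;15;25m[48;2;35;35;50m🬰[38;2;31;31;45m[48;2;80;200;255m🬝[38;2;21;21;33m[48;2;80;200;255m🬊[0m
[38;2;25;25;37m[48;2;80;200;255m🬐[38;2;80;200;255m[48;2;80;200;255m [38;2;80;200;255m[48;2;35;35;50m🬬[38;2;80;200;255m[48;2;25;25;37m🬥[38;2;35;35;50m[48;2;80;200;255m🬀[38;2;15;15;25m[48;2;80;200;255m🬊[38;2;35;35;50m[48;2;15;15;25m🬲[38;2;15;15;25m[48;2;35;35;50m🬎[38;2;80;200;255m[48;2;35;35;50m🬊[38;2;80;200;255m[48;2;35;35;50m🬝[0m
[38;2;80;200;255m[48;2;80;200;255m [38;2;80;200;255m[48;2;15;15;25m🬛[38;2;35;35;50m[48;2;15;15;25m▌[38;2;15;15;25m[48;2;15;15;25m [38;2;80;200;255m[48;2;28;28;41m🬊[38;2;80;200;255m[48;2;15;15;25m🬀[38;2;35;35;50m[48;2;15;15;25m▌[38;2;15;15;25m[48;2;15;15;25m [38;2;35;35;50m[48;2;15;15;25m▌[38;2;15;15;25m[48;2;15;15;25m [0m
</frame>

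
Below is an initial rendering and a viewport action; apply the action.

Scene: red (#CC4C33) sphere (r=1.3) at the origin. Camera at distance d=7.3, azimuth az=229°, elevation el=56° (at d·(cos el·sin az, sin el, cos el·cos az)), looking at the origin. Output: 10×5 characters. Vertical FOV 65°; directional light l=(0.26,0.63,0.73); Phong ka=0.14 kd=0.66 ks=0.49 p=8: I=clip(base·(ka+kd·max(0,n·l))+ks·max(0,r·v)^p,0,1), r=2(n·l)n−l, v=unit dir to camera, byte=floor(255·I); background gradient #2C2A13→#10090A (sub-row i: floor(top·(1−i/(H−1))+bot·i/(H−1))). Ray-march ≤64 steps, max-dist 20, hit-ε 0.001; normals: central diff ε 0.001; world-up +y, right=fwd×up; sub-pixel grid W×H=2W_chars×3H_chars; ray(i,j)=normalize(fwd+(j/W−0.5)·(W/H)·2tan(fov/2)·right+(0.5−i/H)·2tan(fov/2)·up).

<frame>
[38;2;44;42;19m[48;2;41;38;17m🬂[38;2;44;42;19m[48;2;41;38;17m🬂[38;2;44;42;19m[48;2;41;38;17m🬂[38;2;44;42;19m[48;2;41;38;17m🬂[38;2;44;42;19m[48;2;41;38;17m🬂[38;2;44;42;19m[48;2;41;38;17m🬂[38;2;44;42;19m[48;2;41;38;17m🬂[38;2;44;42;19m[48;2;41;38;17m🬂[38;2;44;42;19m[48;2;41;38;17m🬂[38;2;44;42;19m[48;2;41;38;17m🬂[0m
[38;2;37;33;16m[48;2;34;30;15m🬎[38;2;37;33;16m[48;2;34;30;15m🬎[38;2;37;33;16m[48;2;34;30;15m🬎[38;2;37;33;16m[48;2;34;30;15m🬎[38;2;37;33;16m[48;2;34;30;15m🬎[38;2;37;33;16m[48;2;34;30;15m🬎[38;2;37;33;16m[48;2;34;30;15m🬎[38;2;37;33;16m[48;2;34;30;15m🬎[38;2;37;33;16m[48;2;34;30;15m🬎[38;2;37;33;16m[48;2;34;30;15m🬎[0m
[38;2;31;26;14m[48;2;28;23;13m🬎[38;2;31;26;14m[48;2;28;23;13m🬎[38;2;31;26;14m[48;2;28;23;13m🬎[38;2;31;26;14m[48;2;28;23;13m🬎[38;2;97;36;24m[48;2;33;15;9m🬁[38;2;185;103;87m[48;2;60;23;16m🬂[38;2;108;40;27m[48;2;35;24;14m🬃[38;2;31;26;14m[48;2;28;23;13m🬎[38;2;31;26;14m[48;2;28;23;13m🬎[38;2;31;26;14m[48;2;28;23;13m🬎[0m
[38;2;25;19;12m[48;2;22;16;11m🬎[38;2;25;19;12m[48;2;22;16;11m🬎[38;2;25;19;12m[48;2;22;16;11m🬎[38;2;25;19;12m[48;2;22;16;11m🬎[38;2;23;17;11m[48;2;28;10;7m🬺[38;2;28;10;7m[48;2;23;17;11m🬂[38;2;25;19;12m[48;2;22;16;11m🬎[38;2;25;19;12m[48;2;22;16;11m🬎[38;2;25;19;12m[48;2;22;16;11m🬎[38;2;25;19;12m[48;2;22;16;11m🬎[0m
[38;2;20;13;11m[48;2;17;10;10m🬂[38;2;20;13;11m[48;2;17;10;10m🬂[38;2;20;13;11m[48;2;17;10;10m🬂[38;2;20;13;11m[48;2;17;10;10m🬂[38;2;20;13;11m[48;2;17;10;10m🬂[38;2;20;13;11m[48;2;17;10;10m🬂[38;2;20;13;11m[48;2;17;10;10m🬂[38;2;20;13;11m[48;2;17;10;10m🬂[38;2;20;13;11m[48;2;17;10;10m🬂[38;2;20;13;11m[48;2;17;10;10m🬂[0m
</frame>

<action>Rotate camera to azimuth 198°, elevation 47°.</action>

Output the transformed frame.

<frame>
[38;2;44;42;19m[48;2;41;38;17m🬂[38;2;44;42;19m[48;2;41;38;17m🬂[38;2;44;42;19m[48;2;41;38;17m🬂[38;2;44;42;19m[48;2;41;38;17m🬂[38;2;44;42;19m[48;2;41;38;17m🬂[38;2;44;42;19m[48;2;41;38;17m🬂[38;2;44;42;19m[48;2;41;38;17m🬂[38;2;44;42;19m[48;2;41;38;17m🬂[38;2;44;42;19m[48;2;41;38;17m🬂[38;2;44;42;19m[48;2;41;38;17m🬂[0m
[38;2;37;33;16m[48;2;34;30;15m🬎[38;2;37;33;16m[48;2;34;30;15m🬎[38;2;37;33;16m[48;2;34;30;15m🬎[38;2;37;33;16m[48;2;34;30;15m🬎[38;2;37;33;16m[48;2;34;30;15m🬎[38;2;37;33;16m[48;2;34;30;15m🬎[38;2;37;33;16m[48;2;34;30;15m🬎[38;2;37;33;16m[48;2;34;30;15m🬎[38;2;37;33;16m[48;2;34;30;15m🬎[38;2;37;33;16m[48;2;34;30;15m🬎[0m
[38;2;31;26;14m[48;2;28;23;13m🬎[38;2;31;26;14m[48;2;28;23;13m🬎[38;2;31;26;14m[48;2;28;23;13m🬎[38;2;31;26;14m[48;2;28;23;13m🬎[38;2;134;66;53m[48;2;38;17;11m🬁[38;2;211;145;133m[48;2;54;22;16m🬀[38;2;51;19;12m[48;2;30;22;12m🬃[38;2;31;26;14m[48;2;28;23;13m🬎[38;2;31;26;14m[48;2;28;23;13m🬎[38;2;31;26;14m[48;2;28;23;13m🬎[0m
[38;2;25;19;12m[48;2;22;16;11m🬎[38;2;25;19;12m[48;2;22;16;11m🬎[38;2;25;19;12m[48;2;22;16;11m🬎[38;2;25;19;12m[48;2;22;16;11m🬎[38;2;23;17;11m[48;2;28;10;7m🬺[38;2;28;10;7m[48;2;23;17;11m🬂[38;2;25;19;12m[48;2;22;16;11m🬎[38;2;25;19;12m[48;2;22;16;11m🬎[38;2;25;19;12m[48;2;22;16;11m🬎[38;2;25;19;12m[48;2;22;16;11m🬎[0m
[38;2;20;13;11m[48;2;17;10;10m🬂[38;2;20;13;11m[48;2;17;10;10m🬂[38;2;20;13;11m[48;2;17;10;10m🬂[38;2;20;13;11m[48;2;17;10;10m🬂[38;2;20;13;11m[48;2;17;10;10m🬂[38;2;20;13;11m[48;2;17;10;10m🬂[38;2;20;13;11m[48;2;17;10;10m🬂[38;2;20;13;11m[48;2;17;10;10m🬂[38;2;20;13;11m[48;2;17;10;10m🬂[38;2;20;13;11m[48;2;17;10;10m🬂[0m
</frame>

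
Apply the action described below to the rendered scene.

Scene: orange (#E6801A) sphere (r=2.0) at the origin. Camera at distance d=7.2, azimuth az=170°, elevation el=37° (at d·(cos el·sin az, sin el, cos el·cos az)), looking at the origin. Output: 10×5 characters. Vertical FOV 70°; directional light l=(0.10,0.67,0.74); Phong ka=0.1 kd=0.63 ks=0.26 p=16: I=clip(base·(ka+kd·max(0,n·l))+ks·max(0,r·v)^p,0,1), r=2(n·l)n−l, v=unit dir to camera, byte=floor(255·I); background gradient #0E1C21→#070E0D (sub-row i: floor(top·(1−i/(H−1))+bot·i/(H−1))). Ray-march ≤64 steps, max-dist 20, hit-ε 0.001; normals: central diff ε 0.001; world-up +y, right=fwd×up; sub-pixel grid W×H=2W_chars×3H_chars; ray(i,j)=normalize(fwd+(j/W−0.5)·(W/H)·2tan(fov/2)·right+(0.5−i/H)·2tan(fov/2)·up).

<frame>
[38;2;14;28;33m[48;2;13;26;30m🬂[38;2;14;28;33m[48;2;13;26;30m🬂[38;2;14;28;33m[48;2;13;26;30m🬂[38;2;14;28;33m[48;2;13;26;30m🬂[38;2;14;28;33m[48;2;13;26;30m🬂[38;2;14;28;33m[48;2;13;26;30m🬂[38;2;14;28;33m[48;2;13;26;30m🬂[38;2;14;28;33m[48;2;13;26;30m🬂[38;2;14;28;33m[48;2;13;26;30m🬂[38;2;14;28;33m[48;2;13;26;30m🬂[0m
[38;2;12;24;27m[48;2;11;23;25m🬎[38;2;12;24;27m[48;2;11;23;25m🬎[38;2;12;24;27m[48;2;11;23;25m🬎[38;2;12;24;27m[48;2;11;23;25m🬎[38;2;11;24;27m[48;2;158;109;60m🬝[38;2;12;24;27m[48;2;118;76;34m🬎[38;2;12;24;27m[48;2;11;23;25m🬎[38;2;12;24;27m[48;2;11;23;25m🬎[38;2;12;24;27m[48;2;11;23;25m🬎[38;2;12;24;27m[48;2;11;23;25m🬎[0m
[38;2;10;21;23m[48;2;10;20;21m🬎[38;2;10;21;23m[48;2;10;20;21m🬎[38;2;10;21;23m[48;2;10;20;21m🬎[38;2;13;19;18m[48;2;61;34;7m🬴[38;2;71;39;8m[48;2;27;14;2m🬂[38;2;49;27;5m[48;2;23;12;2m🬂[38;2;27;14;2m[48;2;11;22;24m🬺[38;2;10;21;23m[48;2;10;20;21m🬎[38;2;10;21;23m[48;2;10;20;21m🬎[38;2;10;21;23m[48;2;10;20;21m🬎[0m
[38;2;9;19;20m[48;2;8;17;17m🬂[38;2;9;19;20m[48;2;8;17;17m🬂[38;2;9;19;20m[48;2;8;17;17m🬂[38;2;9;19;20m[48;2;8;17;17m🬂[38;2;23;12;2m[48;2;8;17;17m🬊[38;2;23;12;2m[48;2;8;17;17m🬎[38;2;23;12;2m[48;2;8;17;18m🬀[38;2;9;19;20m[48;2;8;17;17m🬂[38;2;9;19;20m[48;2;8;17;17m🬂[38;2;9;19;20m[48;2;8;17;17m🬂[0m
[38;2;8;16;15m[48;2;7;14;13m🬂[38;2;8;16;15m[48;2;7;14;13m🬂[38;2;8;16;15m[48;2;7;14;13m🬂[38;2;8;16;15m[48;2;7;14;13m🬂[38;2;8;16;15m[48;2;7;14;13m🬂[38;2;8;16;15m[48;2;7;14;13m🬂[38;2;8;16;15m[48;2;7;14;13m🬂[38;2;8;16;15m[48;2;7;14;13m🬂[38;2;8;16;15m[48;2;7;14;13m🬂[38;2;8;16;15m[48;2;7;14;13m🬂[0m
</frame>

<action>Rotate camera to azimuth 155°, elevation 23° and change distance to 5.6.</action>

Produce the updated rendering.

<frame>
[38;2;14;28;33m[48;2;13;26;30m🬂[38;2;14;28;33m[48;2;13;26;30m🬂[38;2;14;28;33m[48;2;13;26;30m🬂[38;2;14;28;33m[48;2;13;26;30m🬂[38;2;14;28;33m[48;2;13;26;30m🬂[38;2;14;28;33m[48;2;13;26;30m🬂[38;2;14;28;33m[48;2;13;26;30m🬂[38;2;14;28;33m[48;2;13;26;30m🬂[38;2;14;28;33m[48;2;13;26;30m🬂[38;2;14;28;33m[48;2;13;26;30m🬂[0m
[38;2;12;24;27m[48;2;11;23;25m🬎[38;2;12;24;27m[48;2;11;23;25m🬎[38;2;12;24;27m[48;2;11;23;25m🬎[38;2;11;24;27m[48;2;104;61;19m🬝[38;2;40;33;22m[48;2;134;88;42m🬰[38;2;22;21;15m[48;2;77;46;15m🬰[38;2;16;19;17m[48;2;68;38;7m🬸[38;2;12;24;27m[48;2;11;23;25m🬎[38;2;12;24;27m[48;2;11;23;25m🬎[38;2;12;24;27m[48;2;11;23;25m🬎[0m
[38;2;10;21;23m[48;2;10;20;21m🬎[38;2;10;21;23m[48;2;10;20;21m🬎[38;2;10;21;23m[48;2;10;20;21m🬎[38;2;20;16;9m[48;2;52;29;6m🬧[38;2;36;20;4m[48;2;23;12;2m🬀[38;2;23;12;2m[48;2;23;12;2m [38;2;23;12;2m[48;2;23;12;2m [38;2;10;21;23m[48;2;23;12;2m🬨[38;2;10;21;23m[48;2;10;20;21m🬎[38;2;10;21;23m[48;2;10;20;21m🬎[0m
[38;2;9;19;20m[48;2;8;17;17m🬂[38;2;9;19;20m[48;2;8;17;17m🬂[38;2;9;19;20m[48;2;8;17;17m🬂[38;2;8;17;18m[48;2;23;12;2m🬲[38;2;23;12;2m[48;2;23;12;2m [38;2;23;12;2m[48;2;23;12;2m [38;2;23;12;2m[48;2;8;17;17m🬝[38;2;9;19;20m[48;2;8;17;17m🬂[38;2;9;19;20m[48;2;8;17;17m🬂[38;2;9;19;20m[48;2;8;17;17m🬂[0m
[38;2;8;16;15m[48;2;7;14;13m🬂[38;2;8;16;15m[48;2;7;14;13m🬂[38;2;8;16;15m[48;2;7;14;13m🬂[38;2;8;16;15m[48;2;7;14;13m🬂[38;2;8;16;15m[48;2;7;14;13m🬂[38;2;8;16;15m[48;2;7;14;13m🬂[38;2;8;16;15m[48;2;7;14;13m🬂[38;2;8;16;15m[48;2;7;14;13m🬂[38;2;8;16;15m[48;2;7;14;13m🬂[38;2;8;16;15m[48;2;7;14;13m🬂[0m
</frame>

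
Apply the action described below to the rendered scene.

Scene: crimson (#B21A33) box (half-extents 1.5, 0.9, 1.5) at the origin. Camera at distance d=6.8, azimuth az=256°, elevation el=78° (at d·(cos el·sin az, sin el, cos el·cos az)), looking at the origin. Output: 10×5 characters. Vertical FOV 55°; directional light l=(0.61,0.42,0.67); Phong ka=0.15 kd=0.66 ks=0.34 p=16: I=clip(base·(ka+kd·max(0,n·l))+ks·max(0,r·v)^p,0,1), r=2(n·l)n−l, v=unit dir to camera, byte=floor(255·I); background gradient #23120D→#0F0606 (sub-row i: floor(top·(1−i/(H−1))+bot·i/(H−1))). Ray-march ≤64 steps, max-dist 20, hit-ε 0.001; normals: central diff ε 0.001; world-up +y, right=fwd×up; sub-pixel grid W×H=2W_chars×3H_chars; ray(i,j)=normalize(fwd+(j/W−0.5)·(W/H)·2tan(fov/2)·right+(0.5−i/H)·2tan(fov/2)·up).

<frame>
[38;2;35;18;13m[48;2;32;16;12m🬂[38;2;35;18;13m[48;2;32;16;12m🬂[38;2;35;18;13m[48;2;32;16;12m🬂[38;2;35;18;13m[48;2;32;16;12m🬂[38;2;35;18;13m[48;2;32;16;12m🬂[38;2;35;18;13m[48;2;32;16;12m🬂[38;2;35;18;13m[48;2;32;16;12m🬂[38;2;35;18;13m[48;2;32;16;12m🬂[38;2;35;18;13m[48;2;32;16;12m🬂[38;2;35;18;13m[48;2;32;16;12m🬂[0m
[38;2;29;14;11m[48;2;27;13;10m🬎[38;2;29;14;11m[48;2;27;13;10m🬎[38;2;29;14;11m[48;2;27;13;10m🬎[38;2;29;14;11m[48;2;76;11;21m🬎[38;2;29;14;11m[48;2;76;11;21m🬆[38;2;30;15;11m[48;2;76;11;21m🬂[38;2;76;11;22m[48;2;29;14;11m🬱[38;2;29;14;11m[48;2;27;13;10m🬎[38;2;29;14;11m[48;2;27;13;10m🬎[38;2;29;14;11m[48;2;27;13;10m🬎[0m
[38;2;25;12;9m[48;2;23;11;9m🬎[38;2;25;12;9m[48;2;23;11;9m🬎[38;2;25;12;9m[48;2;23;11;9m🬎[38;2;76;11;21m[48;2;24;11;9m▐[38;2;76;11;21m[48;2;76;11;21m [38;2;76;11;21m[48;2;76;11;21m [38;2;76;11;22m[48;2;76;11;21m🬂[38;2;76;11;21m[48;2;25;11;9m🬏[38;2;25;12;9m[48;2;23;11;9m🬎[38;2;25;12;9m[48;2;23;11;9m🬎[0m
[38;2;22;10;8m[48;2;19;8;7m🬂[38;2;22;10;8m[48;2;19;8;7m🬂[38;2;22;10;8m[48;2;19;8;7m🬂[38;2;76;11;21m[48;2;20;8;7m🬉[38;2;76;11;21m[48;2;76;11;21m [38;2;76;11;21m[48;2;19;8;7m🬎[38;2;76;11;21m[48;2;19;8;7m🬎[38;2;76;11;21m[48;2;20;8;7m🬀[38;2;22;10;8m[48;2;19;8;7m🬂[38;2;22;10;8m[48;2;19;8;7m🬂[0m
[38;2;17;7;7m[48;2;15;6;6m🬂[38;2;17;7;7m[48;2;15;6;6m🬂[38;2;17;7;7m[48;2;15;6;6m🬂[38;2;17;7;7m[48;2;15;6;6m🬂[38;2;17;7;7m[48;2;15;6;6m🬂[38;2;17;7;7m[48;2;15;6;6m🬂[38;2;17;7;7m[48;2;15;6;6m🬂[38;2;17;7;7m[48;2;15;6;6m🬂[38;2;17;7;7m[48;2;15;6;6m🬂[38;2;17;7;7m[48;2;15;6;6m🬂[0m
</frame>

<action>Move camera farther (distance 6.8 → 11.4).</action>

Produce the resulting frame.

<frame>
[38;2;35;18;13m[48;2;32;16;12m🬂[38;2;35;18;13m[48;2;32;16;12m🬂[38;2;35;18;13m[48;2;32;16;12m🬂[38;2;35;18;13m[48;2;32;16;12m🬂[38;2;35;18;13m[48;2;32;16;12m🬂[38;2;35;18;13m[48;2;32;16;12m🬂[38;2;35;18;13m[48;2;32;16;12m🬂[38;2;35;18;13m[48;2;32;16;12m🬂[38;2;35;18;13m[48;2;32;16;12m🬂[38;2;35;18;13m[48;2;32;16;12m🬂[0m
[38;2;29;14;11m[48;2;27;13;10m🬎[38;2;29;14;11m[48;2;27;13;10m🬎[38;2;29;14;11m[48;2;27;13;10m🬎[38;2;29;14;11m[48;2;27;13;10m🬎[38;2;29;14;11m[48;2;27;13;10m🬎[38;2;29;14;11m[48;2;27;13;10m🬎[38;2;29;14;11m[48;2;27;13;10m🬎[38;2;29;14;11m[48;2;27;13;10m🬎[38;2;29;14;11m[48;2;27;13;10m🬎[38;2;29;14;11m[48;2;27;13;10m🬎[0m
[38;2;25;12;9m[48;2;23;11;9m🬎[38;2;25;12;9m[48;2;23;11;9m🬎[38;2;25;12;9m[48;2;23;11;9m🬎[38;2;25;12;9m[48;2;23;11;9m🬎[38;2;76;11;21m[48;2;23;11;9m🬬[38;2;76;11;21m[48;2;76;11;21m [38;2;76;11;21m[48;2;25;11;9m🬓[38;2;25;12;9m[48;2;23;11;9m🬎[38;2;25;12;9m[48;2;23;11;9m🬎[38;2;25;12;9m[48;2;23;11;9m🬎[0m
[38;2;22;10;8m[48;2;19;8;7m🬂[38;2;22;10;8m[48;2;19;8;7m🬂[38;2;22;10;8m[48;2;19;8;7m🬂[38;2;22;10;8m[48;2;19;8;7m🬂[38;2;76;11;21m[48;2;20;8;7m🬁[38;2;76;11;21m[48;2;19;8;7m🬂[38;2;22;10;8m[48;2;19;8;7m🬂[38;2;22;10;8m[48;2;19;8;7m🬂[38;2;22;10;8m[48;2;19;8;7m🬂[38;2;22;10;8m[48;2;19;8;7m🬂[0m
[38;2;17;7;7m[48;2;15;6;6m🬂[38;2;17;7;7m[48;2;15;6;6m🬂[38;2;17;7;7m[48;2;15;6;6m🬂[38;2;17;7;7m[48;2;15;6;6m🬂[38;2;17;7;7m[48;2;15;6;6m🬂[38;2;17;7;7m[48;2;15;6;6m🬂[38;2;17;7;7m[48;2;15;6;6m🬂[38;2;17;7;7m[48;2;15;6;6m🬂[38;2;17;7;7m[48;2;15;6;6m🬂[38;2;17;7;7m[48;2;15;6;6m🬂[0m
</frame>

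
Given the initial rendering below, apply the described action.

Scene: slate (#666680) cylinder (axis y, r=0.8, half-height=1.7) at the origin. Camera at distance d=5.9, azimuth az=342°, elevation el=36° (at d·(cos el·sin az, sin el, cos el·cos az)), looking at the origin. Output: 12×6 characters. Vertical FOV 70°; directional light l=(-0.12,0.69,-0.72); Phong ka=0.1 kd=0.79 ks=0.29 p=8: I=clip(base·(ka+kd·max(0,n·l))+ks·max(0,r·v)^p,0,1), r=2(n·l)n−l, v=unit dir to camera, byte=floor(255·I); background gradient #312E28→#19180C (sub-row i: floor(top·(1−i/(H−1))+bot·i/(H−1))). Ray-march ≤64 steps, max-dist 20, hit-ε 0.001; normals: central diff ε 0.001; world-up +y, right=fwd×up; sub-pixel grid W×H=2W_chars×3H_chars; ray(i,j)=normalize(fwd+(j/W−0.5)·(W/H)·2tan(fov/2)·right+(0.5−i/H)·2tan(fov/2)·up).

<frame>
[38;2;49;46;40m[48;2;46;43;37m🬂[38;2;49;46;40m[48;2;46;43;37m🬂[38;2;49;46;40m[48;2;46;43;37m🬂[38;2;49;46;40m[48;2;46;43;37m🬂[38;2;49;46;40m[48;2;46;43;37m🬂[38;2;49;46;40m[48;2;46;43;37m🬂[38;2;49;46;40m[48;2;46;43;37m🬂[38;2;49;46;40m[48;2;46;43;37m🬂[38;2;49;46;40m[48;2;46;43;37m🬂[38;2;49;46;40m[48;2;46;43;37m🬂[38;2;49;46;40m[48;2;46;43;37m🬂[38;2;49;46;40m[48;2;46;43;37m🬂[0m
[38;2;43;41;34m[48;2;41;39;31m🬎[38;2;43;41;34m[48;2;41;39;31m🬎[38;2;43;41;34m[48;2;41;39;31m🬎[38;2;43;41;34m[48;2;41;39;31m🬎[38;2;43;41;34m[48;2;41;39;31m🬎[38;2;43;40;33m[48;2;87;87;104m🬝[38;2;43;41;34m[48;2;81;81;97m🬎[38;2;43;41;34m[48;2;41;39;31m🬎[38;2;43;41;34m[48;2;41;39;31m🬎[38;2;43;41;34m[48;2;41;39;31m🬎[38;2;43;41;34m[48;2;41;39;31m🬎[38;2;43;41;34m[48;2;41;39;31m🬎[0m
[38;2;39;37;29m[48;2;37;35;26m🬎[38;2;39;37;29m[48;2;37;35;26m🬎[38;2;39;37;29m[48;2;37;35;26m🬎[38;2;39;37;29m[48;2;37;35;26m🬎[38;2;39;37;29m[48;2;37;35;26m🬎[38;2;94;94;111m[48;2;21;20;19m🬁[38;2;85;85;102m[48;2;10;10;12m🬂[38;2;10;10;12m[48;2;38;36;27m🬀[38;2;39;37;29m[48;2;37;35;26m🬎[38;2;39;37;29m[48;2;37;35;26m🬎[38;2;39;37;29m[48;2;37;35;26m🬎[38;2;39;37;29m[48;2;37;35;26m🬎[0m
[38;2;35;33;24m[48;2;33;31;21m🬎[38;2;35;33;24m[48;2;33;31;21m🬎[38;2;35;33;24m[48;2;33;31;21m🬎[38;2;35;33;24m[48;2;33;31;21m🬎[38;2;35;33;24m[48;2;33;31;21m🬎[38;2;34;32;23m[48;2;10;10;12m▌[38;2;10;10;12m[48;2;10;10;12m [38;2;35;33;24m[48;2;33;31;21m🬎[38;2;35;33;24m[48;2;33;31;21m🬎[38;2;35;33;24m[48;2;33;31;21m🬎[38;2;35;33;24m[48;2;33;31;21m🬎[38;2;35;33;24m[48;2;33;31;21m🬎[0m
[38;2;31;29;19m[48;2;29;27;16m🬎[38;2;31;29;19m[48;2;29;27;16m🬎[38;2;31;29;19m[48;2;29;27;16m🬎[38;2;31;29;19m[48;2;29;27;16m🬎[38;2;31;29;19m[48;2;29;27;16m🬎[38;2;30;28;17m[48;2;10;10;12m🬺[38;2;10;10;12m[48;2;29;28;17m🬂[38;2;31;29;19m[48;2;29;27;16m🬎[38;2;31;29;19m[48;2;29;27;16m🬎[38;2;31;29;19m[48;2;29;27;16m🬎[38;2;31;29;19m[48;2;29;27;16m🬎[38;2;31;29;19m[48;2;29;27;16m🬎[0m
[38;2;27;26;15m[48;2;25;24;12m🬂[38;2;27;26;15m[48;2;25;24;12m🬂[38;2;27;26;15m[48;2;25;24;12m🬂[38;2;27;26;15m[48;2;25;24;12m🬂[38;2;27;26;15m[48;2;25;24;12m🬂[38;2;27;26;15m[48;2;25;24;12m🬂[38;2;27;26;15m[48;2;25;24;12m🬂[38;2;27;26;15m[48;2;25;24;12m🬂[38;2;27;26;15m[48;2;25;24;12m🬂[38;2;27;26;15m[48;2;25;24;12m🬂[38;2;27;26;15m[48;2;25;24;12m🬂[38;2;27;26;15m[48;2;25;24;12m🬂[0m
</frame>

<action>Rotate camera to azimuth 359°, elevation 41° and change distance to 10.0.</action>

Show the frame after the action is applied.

<frame>
[38;2;49;46;40m[48;2;46;43;37m🬂[38;2;49;46;40m[48;2;46;43;37m🬂[38;2;49;46;40m[48;2;46;43;37m🬂[38;2;49;46;40m[48;2;46;43;37m🬂[38;2;49;46;40m[48;2;46;43;37m🬂[38;2;49;46;40m[48;2;46;43;37m🬂[38;2;49;46;40m[48;2;46;43;37m🬂[38;2;49;46;40m[48;2;46;43;37m🬂[38;2;49;46;40m[48;2;46;43;37m🬂[38;2;49;46;40m[48;2;46;43;37m🬂[38;2;49;46;40m[48;2;46;43;37m🬂[38;2;49;46;40m[48;2;46;43;37m🬂[0m
[38;2;43;41;34m[48;2;41;39;31m🬎[38;2;43;41;34m[48;2;41;39;31m🬎[38;2;43;41;34m[48;2;41;39;31m🬎[38;2;43;41;34m[48;2;41;39;31m🬎[38;2;43;41;34m[48;2;41;39;31m🬎[38;2;43;41;34m[48;2;41;39;31m🬎[38;2;43;41;34m[48;2;41;39;31m🬎[38;2;43;41;34m[48;2;41;39;31m🬎[38;2;43;41;34m[48;2;41;39;31m🬎[38;2;43;41;34m[48;2;41;39;31m🬎[38;2;43;41;34m[48;2;41;39;31m🬎[38;2;43;41;34m[48;2;41;39;31m🬎[0m
[38;2;39;37;29m[48;2;37;35;26m🬎[38;2;39;37;29m[48;2;37;35;26m🬎[38;2;39;37;29m[48;2;37;35;26m🬎[38;2;39;37;29m[48;2;37;35;26m🬎[38;2;39;37;29m[48;2;37;35;26m🬎[38;2;129;129;146m[48;2;33;31;25m🬇[38;2;122;122;139m[48;2;25;24;21m🬋[38;2;39;37;29m[48;2;37;35;26m🬎[38;2;39;37;29m[48;2;37;35;26m🬎[38;2;39;37;29m[48;2;37;35;26m🬎[38;2;39;37;29m[48;2;37;35;26m🬎[38;2;39;37;29m[48;2;37;35;26m🬎[0m
[38;2;35;33;24m[48;2;33;31;21m🬎[38;2;35;33;24m[48;2;33;31;21m🬎[38;2;35;33;24m[48;2;33;31;21m🬎[38;2;35;33;24m[48;2;33;31;21m🬎[38;2;35;33;24m[48;2;33;31;21m🬎[38;2;34;32;22m[48;2;10;10;12m🬺[38;2;10;10;12m[48;2;33;32;22m🬕[38;2;35;33;24m[48;2;33;31;21m🬎[38;2;35;33;24m[48;2;33;31;21m🬎[38;2;35;33;24m[48;2;33;31;21m🬎[38;2;35;33;24m[48;2;33;31;21m🬎[38;2;35;33;24m[48;2;33;31;21m🬎[0m
[38;2;31;29;19m[48;2;29;27;16m🬎[38;2;31;29;19m[48;2;29;27;16m🬎[38;2;31;29;19m[48;2;29;27;16m🬎[38;2;31;29;19m[48;2;29;27;16m🬎[38;2;31;29;19m[48;2;29;27;16m🬎[38;2;31;29;19m[48;2;29;27;16m🬎[38;2;31;29;19m[48;2;29;27;16m🬎[38;2;31;29;19m[48;2;29;27;16m🬎[38;2;31;29;19m[48;2;29;27;16m🬎[38;2;31;29;19m[48;2;29;27;16m🬎[38;2;31;29;19m[48;2;29;27;16m🬎[38;2;31;29;19m[48;2;29;27;16m🬎[0m
[38;2;27;26;15m[48;2;25;24;12m🬂[38;2;27;26;15m[48;2;25;24;12m🬂[38;2;27;26;15m[48;2;25;24;12m🬂[38;2;27;26;15m[48;2;25;24;12m🬂[38;2;27;26;15m[48;2;25;24;12m🬂[38;2;27;26;15m[48;2;25;24;12m🬂[38;2;27;26;15m[48;2;25;24;12m🬂[38;2;27;26;15m[48;2;25;24;12m🬂[38;2;27;26;15m[48;2;25;24;12m🬂[38;2;27;26;15m[48;2;25;24;12m🬂[38;2;27;26;15m[48;2;25;24;12m🬂[38;2;27;26;15m[48;2;25;24;12m🬂[0m
</frame>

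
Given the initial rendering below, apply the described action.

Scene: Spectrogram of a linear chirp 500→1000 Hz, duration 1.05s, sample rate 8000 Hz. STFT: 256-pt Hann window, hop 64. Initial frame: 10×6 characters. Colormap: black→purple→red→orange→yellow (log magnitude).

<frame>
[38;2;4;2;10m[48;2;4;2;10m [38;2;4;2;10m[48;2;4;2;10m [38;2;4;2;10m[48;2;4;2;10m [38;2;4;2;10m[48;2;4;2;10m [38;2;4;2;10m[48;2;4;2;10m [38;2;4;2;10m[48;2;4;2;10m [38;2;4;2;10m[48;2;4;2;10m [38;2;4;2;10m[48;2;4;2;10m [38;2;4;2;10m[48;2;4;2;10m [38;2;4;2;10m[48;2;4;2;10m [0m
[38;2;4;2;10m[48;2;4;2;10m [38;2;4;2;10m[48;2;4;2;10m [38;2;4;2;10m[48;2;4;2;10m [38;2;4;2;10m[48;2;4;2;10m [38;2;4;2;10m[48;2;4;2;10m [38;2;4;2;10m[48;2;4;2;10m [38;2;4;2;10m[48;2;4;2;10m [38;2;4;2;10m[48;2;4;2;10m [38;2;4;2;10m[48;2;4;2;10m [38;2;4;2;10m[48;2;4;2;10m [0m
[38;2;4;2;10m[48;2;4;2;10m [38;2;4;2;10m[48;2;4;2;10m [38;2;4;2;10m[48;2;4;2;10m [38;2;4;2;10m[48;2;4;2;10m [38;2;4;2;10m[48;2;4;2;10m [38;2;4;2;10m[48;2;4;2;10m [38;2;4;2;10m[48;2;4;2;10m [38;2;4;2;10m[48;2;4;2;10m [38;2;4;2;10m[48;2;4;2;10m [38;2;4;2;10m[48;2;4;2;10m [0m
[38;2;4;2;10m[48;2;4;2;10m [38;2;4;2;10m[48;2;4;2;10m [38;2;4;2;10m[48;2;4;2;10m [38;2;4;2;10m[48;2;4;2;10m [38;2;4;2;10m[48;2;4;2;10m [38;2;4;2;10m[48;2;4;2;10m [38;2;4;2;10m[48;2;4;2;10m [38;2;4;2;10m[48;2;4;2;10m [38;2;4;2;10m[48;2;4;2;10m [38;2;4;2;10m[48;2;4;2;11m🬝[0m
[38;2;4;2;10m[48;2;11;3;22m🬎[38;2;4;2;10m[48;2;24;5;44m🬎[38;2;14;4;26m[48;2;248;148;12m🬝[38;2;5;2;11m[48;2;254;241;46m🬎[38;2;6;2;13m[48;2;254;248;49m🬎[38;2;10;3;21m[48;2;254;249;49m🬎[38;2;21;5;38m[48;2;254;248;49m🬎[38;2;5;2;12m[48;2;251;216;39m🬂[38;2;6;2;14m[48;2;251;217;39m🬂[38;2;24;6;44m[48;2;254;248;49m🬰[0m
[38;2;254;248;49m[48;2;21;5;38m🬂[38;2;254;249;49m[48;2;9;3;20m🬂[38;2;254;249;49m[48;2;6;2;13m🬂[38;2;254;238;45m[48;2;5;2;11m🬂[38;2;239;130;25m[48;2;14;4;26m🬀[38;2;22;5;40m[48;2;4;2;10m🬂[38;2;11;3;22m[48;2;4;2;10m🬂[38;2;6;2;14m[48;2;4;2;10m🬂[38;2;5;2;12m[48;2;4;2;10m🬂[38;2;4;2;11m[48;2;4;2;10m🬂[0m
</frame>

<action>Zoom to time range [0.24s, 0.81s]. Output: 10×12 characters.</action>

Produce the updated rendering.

<frame>
[38;2;4;2;10m[48;2;4;2;10m [38;2;4;2;10m[48;2;4;2;10m [38;2;4;2;10m[48;2;4;2;10m [38;2;4;2;10m[48;2;4;2;10m [38;2;4;2;10m[48;2;4;2;10m [38;2;4;2;10m[48;2;4;2;10m [38;2;4;2;10m[48;2;4;2;10m [38;2;4;2;10m[48;2;4;2;10m [38;2;4;2;10m[48;2;4;2;10m [38;2;4;2;10m[48;2;4;2;10m [0m
[38;2;4;2;10m[48;2;4;2;10m [38;2;4;2;10m[48;2;4;2;10m [38;2;4;2;10m[48;2;4;2;10m [38;2;4;2;10m[48;2;4;2;10m [38;2;4;2;10m[48;2;4;2;10m [38;2;4;2;10m[48;2;4;2;10m [38;2;4;2;10m[48;2;4;2;10m [38;2;4;2;10m[48;2;4;2;10m [38;2;4;2;10m[48;2;4;2;10m [38;2;4;2;10m[48;2;4;2;10m [0m
[38;2;4;2;10m[48;2;4;2;10m [38;2;4;2;10m[48;2;4;2;10m [38;2;4;2;10m[48;2;4;2;10m [38;2;4;2;10m[48;2;4;2;10m [38;2;4;2;10m[48;2;4;2;10m [38;2;4;2;10m[48;2;4;2;10m [38;2;4;2;10m[48;2;4;2;10m [38;2;4;2;10m[48;2;4;2;10m [38;2;4;2;10m[48;2;4;2;10m [38;2;4;2;10m[48;2;4;2;10m [0m
[38;2;4;2;10m[48;2;4;2;10m [38;2;4;2;10m[48;2;4;2;10m [38;2;4;2;10m[48;2;4;2;10m [38;2;4;2;10m[48;2;4;2;10m [38;2;4;2;10m[48;2;4;2;10m [38;2;4;2;10m[48;2;4;2;10m [38;2;4;2;10m[48;2;4;2;10m [38;2;4;2;10m[48;2;4;2;10m [38;2;4;2;10m[48;2;4;2;10m [38;2;4;2;10m[48;2;4;2;10m [0m
[38;2;4;2;10m[48;2;4;2;10m [38;2;4;2;10m[48;2;4;2;10m [38;2;4;2;10m[48;2;4;2;10m [38;2;4;2;10m[48;2;4;2;10m [38;2;4;2;10m[48;2;4;2;10m [38;2;4;2;10m[48;2;4;2;10m [38;2;4;2;10m[48;2;4;2;10m [38;2;4;2;10m[48;2;4;2;10m [38;2;4;2;10m[48;2;4;2;10m [38;2;4;2;10m[48;2;4;2;10m [0m
[38;2;4;2;10m[48;2;4;2;10m [38;2;4;2;10m[48;2;4;2;10m [38;2;4;2;10m[48;2;4;2;10m [38;2;4;2;10m[48;2;4;2;10m [38;2;4;2;10m[48;2;4;2;10m [38;2;4;2;10m[48;2;4;2;10m [38;2;4;2;10m[48;2;4;2;10m [38;2;4;2;10m[48;2;4;2;10m [38;2;4;2;10m[48;2;4;2;10m [38;2;4;2;10m[48;2;4;2;10m [0m
[38;2;4;2;10m[48;2;4;2;10m [38;2;4;2;10m[48;2;4;2;10m [38;2;4;2;10m[48;2;4;2;10m [38;2;4;2;10m[48;2;4;2;10m [38;2;4;2;10m[48;2;4;2;10m [38;2;4;2;10m[48;2;4;2;10m [38;2;4;2;10m[48;2;4;2;10m [38;2;4;2;10m[48;2;4;2;10m [38;2;4;2;10m[48;2;4;2;10m [38;2;4;2;10m[48;2;4;2;10m [0m
[38;2;4;2;10m[48;2;4;2;10m [38;2;4;2;10m[48;2;4;2;10m [38;2;4;2;10m[48;2;4;2;10m [38;2;4;2;10m[48;2;4;2;10m [38;2;4;2;10m[48;2;4;2;10m [38;2;4;2;10m[48;2;4;2;10m [38;2;4;2;10m[48;2;4;2;10m [38;2;4;2;10m[48;2;4;2;10m [38;2;4;2;10m[48;2;4;2;10m [38;2;4;2;10m[48;2;4;2;10m [0m
[38;2;4;2;10m[48;2;4;2;11m🬝[38;2;4;2;10m[48;2;4;2;11m🬝[38;2;4;2;10m[48;2;4;2;11m🬎[38;2;4;2;10m[48;2;5;2;11m🬬[38;2;4;2;10m[48;2;5;2;12m🬎[38;2;4;2;10m[48;2;6;2;13m🬝[38;2;4;2;10m[48;2;7;2;15m🬝[38;2;4;2;10m[48;2;7;2;15m🬎[38;2;4;2;10m[48;2;8;2;18m🬎[38;2;4;2;11m[48;2;13;4;26m🬎[0m
[38;2;24;6;30m[48;2;221;95;49m🬝[38;2;11;3;22m[48;2;252;205;31m🬎[38;2;16;4;30m[48;2;254;247;48m🬎[38;2;29;6;51m[48;2;254;246;48m🬎[38;2;9;3;18m[48;2;242;181;43m🬂[38;2;11;3;21m[48;2;253;235;43m🬂[38;2;16;4;30m[48;2;252;219;36m🬂[38;2;35;8;63m[48;2;242;196;50m🬡[38;2;254;245;47m[48;2;51;11;82m🬋[38;2;243;189;44m[48;2;23;5;41m🬎[0m
[38;2;254;247;48m[48;2;14;3;26m🬂[38;2;254;249;49m[48;2;11;3;23m🬂[38;2;253;220;37m[48;2;8;2;16m🬂[38;2;205;87;53m[48;2;6;2;15m🬂[38;2;50;11;84m[48;2;6;2;13m🬂[38;2;21;5;39m[48;2;4;2;11m🬂[38;2;14;4;27m[48;2;4;2;11m🬂[38;2;13;4;26m[48;2;5;2;12m🬀[38;2;8;2;17m[48;2;4;2;10m🬂[38;2;7;2;15m[48;2;4;2;10m🬂[0m
[38;2;4;2;10m[48;2;4;2;11m🬺[38;2;4;2;11m[48;2;4;2;10m🬀[38;2;4;2;11m[48;2;4;2;10m🬀[38;2;4;2;10m[48;2;4;2;10m [38;2;4;2;10m[48;2;4;2;10m [38;2;4;2;10m[48;2;4;2;10m [38;2;4;2;10m[48;2;4;2;10m [38;2;4;2;10m[48;2;4;2;10m [38;2;4;2;10m[48;2;4;2;10m [38;2;4;2;10m[48;2;4;2;10m [0m
</frame>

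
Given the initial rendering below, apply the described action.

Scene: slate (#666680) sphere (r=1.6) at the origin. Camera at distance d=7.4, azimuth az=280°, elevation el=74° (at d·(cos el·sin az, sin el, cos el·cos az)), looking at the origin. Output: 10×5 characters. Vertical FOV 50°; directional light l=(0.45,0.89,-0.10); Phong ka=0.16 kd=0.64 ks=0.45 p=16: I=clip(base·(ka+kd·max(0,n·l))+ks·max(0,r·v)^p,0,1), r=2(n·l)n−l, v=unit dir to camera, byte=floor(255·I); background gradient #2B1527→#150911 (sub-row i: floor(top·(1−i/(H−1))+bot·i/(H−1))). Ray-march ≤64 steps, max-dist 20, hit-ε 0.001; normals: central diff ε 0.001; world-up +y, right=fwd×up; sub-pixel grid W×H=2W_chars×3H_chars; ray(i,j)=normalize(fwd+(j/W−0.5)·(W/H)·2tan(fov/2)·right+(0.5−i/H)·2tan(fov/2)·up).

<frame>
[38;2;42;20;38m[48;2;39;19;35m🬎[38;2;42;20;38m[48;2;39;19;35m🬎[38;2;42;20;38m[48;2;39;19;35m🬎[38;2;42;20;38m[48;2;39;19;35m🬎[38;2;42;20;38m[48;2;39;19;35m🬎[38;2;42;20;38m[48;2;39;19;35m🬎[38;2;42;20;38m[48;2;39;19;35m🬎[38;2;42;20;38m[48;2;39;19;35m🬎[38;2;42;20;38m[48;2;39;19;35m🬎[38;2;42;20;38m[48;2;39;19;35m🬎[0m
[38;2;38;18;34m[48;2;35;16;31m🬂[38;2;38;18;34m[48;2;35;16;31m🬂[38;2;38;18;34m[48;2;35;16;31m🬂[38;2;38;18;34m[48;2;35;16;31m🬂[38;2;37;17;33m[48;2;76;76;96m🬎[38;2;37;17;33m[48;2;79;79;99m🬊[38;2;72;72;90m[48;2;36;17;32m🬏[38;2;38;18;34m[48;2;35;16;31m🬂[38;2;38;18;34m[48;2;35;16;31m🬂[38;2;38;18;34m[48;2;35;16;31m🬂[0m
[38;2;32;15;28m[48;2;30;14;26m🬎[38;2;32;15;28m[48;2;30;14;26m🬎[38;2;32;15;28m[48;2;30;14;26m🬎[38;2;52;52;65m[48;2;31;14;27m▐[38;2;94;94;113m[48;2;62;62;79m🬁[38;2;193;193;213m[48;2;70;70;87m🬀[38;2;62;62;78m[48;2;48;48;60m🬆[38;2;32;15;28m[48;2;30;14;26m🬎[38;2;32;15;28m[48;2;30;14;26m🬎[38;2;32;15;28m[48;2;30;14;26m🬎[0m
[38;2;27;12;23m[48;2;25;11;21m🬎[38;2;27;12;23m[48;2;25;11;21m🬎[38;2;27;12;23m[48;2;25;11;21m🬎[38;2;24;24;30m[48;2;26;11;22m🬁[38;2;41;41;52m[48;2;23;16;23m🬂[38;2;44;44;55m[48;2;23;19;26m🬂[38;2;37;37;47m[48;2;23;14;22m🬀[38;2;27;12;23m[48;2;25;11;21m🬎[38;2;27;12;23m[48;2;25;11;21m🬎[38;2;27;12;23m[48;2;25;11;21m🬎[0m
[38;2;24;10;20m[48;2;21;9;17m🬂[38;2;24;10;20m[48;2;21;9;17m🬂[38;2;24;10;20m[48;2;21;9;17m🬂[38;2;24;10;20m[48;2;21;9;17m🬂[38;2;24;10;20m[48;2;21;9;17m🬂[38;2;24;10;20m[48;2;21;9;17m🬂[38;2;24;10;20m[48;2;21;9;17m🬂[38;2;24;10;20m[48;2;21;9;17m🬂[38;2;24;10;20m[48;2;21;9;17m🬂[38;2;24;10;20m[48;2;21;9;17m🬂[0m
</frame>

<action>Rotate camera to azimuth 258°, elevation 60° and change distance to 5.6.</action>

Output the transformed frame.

<frame>
[38;2;42;20;38m[48;2;39;19;35m🬎[38;2;42;20;38m[48;2;39;19;35m🬎[38;2;42;20;38m[48;2;39;19;35m🬎[38;2;42;20;38m[48;2;39;19;35m🬎[38;2;42;20;38m[48;2;39;19;35m🬎[38;2;42;20;38m[48;2;39;19;35m🬎[38;2;42;20;38m[48;2;39;19;35m🬎[38;2;42;20;38m[48;2;39;19;35m🬎[38;2;42;20;38m[48;2;39;19;35m🬎[38;2;42;20;38m[48;2;39;19;35m🬎[0m
[38;2;38;18;34m[48;2;35;16;31m🬂[38;2;38;18;34m[48;2;35;16;31m🬂[38;2;38;18;34m[48;2;35;16;31m🬂[38;2;37;17;33m[48;2;71;71;90m🬆[38;2;73;69;89m[48;2;170;170;189m🬝[38;2;79;79;99m[48;2;159;159;177m🬬[38;2;38;18;34m[48;2;64;64;80m🬂[38;2;48;48;60m[48;2;36;17;32m🬏[38;2;38;18;34m[48;2;35;16;31m🬂[38;2;38;18;34m[48;2;35;16;31m🬂[0m
[38;2;32;15;28m[48;2;30;14;26m🬎[38;2;32;15;28m[48;2;30;14;26m🬎[38;2;32;15;28m[48;2;30;14;26m🬎[38;2;62;62;78m[48;2;50;50;63m🬊[38;2;100;100;117m[48;2;58;58;72m🬁[38;2;88;88;105m[48;2;53;53;67m🬀[38;2;54;54;68m[48;2;41;41;52m🬆[38;2;41;41;52m[48;2;31;18;29m🬄[38;2;32;15;28m[48;2;30;14;26m🬎[38;2;32;15;28m[48;2;30;14;26m🬎[0m
[38;2;27;12;23m[48;2;25;11;21m🬎[38;2;27;12;23m[48;2;25;11;21m🬎[38;2;27;12;23m[48;2;25;11;21m🬎[38;2;37;37;46m[48;2;21;17;24m🬂[38;2;35;35;44m[48;2;16;16;20m🬎[38;2;34;34;43m[48;2;19;19;24m🬆[38;2;30;30;37m[48;2;17;17;21m🬂[38;2;26;11;22m[48;2;16;16;20m🬷[38;2;27;12;23m[48;2;25;11;21m🬎[38;2;27;12;23m[48;2;25;11;21m🬎[0m
[38;2;24;10;20m[48;2;21;9;17m🬂[38;2;24;10;20m[48;2;21;9;17m🬂[38;2;24;10;20m[48;2;21;9;17m🬂[38;2;24;10;20m[48;2;21;9;17m🬂[38;2;22;9;18m[48;2;16;16;20m🬺[38;2;16;16;20m[48;2;21;9;17m🬂[38;2;24;10;20m[48;2;21;9;17m🬂[38;2;24;10;20m[48;2;21;9;17m🬂[38;2;24;10;20m[48;2;21;9;17m🬂[38;2;24;10;20m[48;2;21;9;17m🬂[0m
</frame>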